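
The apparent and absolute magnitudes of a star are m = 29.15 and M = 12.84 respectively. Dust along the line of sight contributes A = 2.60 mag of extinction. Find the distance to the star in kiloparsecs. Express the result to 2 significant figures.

m − M = 5 log₁₀(d/10 pc) + A  ⇒  29.15 − (12.84) − 2.60 = 5 log₁₀(d/10)
13.710 = 5 log₁₀(d/10)
log₁₀ d = (m − M − A)/5 + 1 = 3.7420
d = 10^3.7420 = 5521 pc
= 5.521 kpc

d ≈ 5.5 kpc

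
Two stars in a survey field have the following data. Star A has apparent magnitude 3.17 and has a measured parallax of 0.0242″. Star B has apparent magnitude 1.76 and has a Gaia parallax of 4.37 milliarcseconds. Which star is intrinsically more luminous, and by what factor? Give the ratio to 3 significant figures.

Star A: d = 1/p = 1/0.0242″ = 41.32 pc
Star A: M = m − 5 log₁₀ d + 5 = 3.17 − 5·1.6162 + 5 = 0.089
Star B: p = 4.37 mas = 4.37×10^-3″ → d = 1/p = 228.8 pc
Star B: M = m − 5 log₁₀ d + 5 = 1.76 − 5·2.3595 + 5 = -5.038
ΔM = M_A − M_B = 0.089 − (-5.038) = 5.127; smaller M is more luminous → Star B.
L ratio = 10^(0.4 |ΔM|) = 10^2.051 = 112.4

Star B is more luminous, by a factor of 112.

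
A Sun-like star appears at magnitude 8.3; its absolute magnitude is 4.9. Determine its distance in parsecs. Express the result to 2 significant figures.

d ≈ 48 pc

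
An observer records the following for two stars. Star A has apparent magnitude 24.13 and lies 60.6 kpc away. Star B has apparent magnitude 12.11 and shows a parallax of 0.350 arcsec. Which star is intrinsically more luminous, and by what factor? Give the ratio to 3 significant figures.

Star A is more luminous, by a factor of 7000.

Star A: d = 60.6 kpc = 60600 pc
Star A: M = m − 5 log₁₀ d + 5 = 24.13 − 5·4.7825 + 5 = 5.218
Star B: d = 1/p = 1/0.350″ = 2.857 pc
Star B: M = m − 5 log₁₀ d + 5 = 12.11 − 5·0.4559 + 5 = 14.830
ΔM = M_A − M_B = 5.218 − (14.830) = -9.613; smaller M is more luminous → Star A.
L ratio = 10^(0.4 |ΔM|) = 10^3.845 = 7000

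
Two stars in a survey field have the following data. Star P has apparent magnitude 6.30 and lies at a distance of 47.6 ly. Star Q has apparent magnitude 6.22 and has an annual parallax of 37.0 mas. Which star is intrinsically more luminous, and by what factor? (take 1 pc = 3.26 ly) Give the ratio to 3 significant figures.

Star P: d = 47.6 ly / 3.26 = 14.60 pc
Star P: M = m − 5 log₁₀ d + 5 = 6.30 − 5·1.1644 + 5 = 5.478
Star Q: p = 37.0 mas = 0.0370″ → d = 1/p = 27.03 pc
Star Q: M = m − 5 log₁₀ d + 5 = 6.22 − 5·1.4318 + 5 = 4.061
ΔM = M_P − M_Q = 5.478 − (4.061) = 1.417; smaller M is more luminous → Star Q.
L ratio = 10^(0.4 |ΔM|) = 10^0.567 = 3.688

Star Q is more luminous, by a factor of 3.69.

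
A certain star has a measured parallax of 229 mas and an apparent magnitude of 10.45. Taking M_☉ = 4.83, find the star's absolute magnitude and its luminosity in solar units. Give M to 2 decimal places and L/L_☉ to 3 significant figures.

M ≈ 12.25; L/L_☉ ≈ 1.08×10^-3

d = 1/p = 1000/229 mas = 4.367 pc
M = m − 5 log₁₀ d + 5 = 10.45 − 5·0.6402 + 5 = 12.249
M − M_☉ = 12.249 − 4.83 = 7.419
L/L_☉ = 10^(−0.4 × 7.419) = 1.077×10^-3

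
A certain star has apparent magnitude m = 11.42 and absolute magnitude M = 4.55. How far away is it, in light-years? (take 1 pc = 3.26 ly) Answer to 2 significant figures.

μ = m − M = 6.870
m − M = 5 log₁₀ d − 5
log₁₀ d = (m − M)/5 + 1 = 2.3740
d = 10^2.3740 = 236.6 pc
= 771.3 ly

d ≈ 770 ly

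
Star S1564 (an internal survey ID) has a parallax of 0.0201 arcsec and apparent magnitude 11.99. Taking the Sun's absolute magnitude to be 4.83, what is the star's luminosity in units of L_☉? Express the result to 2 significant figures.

L/L_☉ ≈ 0.034

d = 1/p = 1/0.0201″ = 49.75 pc
M = m − 5 log₁₀ d + 5 = 11.99 − 5·1.6968 + 5 = 8.506
M − M_☉ = 8.506 − 4.83 = 3.676
L/L_☉ = 10^(−0.4 × 3.676) = 0.03385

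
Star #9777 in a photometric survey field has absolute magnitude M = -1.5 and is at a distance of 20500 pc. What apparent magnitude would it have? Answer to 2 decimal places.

m ≈ 15.06

m = M + 5 log₁₀ d − 5 = -1.5 + 5·4.3118 − 5 = 15.059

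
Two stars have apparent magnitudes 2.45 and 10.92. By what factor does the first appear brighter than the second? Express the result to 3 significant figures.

2440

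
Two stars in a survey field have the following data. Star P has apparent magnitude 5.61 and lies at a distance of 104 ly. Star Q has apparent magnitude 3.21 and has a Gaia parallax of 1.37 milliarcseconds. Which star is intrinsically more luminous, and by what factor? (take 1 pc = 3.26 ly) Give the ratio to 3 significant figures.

Star Q is more luminous, by a factor of 4770.

Star P: d = 104 ly / 3.26 = 31.90 pc
Star P: M = m − 5 log₁₀ d + 5 = 5.61 − 5·1.5038 + 5 = 3.091
Star Q: p = 1.37 mas = 1.37×10^-3″ → d = 1/p = 729.9 pc
Star Q: M = m − 5 log₁₀ d + 5 = 3.21 − 5·2.8633 + 5 = -6.106
ΔM = M_P − M_Q = 3.091 − (-6.106) = 9.197; smaller M is more luminous → Star Q.
L ratio = 10^(0.4 |ΔM|) = 10^3.679 = 4774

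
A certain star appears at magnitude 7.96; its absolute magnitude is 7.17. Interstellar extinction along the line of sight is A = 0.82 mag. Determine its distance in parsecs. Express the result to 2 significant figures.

d ≈ 9.9 pc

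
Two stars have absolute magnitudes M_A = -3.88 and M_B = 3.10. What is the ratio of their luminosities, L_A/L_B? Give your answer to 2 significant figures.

L_A/L_B ≈ 620

ΔM = M_A − M_B = -6.98
L_A/L_B = 10^(−0.4 ΔM) = 10^2.792 = 619.4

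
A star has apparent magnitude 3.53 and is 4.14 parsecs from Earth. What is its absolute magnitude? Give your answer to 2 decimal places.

M ≈ 5.44

5 log₁₀(d/10 pc) = 5 log₁₀(4.140) − 5 = -1.915
M = m − 5 log₁₀(d/10) = 3.53 + 1.915 = 5.445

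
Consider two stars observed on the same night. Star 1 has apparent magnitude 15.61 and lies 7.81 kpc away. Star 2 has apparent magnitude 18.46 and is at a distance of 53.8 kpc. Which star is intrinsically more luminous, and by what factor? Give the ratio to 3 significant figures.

Star 1: d = 7.81 kpc = 7810 pc
Star 1: M = m − 5 log₁₀ d + 5 = 15.61 − 5·3.8927 + 5 = 1.147
Star 2: d = 53.8 kpc = 53800 pc
Star 2: M = m − 5 log₁₀ d + 5 = 18.46 − 5·4.7308 + 5 = -0.194
ΔM = M_1 − M_2 = 1.147 − (-0.194) = 1.341; smaller M is more luminous → Star 2.
L ratio = 10^(0.4 |ΔM|) = 10^0.536 = 3.438

Star 2 is more luminous, by a factor of 3.44.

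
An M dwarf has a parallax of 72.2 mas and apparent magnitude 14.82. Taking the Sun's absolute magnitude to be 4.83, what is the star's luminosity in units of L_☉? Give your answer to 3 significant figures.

d = 1/p = 1000/72.2 mas = 13.85 pc
M = m − 5 log₁₀ d + 5 = 14.82 − 5·1.1415 + 5 = 14.113
M − M_☉ = 14.113 − 4.83 = 9.283
L/L_☉ = 10^(−0.4 × 9.283) = 1.936×10^-4

L/L_☉ ≈ 1.94×10^-4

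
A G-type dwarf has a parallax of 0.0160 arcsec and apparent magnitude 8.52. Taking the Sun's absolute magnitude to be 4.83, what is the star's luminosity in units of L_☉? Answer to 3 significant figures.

L/L_☉ ≈ 1.31

d = 1/p = 1/0.0160″ = 62.50 pc
M = m − 5 log₁₀ d + 5 = 8.52 − 5·1.7959 + 5 = 4.541
M − M_☉ = 4.541 − 4.83 = -0.289
L/L_☉ = 10^(−0.4 × -0.289) = 1.305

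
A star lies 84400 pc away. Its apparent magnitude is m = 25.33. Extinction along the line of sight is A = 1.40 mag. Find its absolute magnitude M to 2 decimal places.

5 log₁₀(d/10 pc) = 5 log₁₀(84400) − 5 = 19.632
M = m − 5 log₁₀(d/10) − A = 25.33 − 19.632 − 1.40 = 4.298

M ≈ 4.30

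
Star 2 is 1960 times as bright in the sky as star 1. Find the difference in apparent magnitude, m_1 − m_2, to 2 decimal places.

m_1 − m_2 ≈ 8.23

Pogson: Δm = −2.5 log₁₀(ratio) = −2.5 log₁₀(1960) = −2.5 × 3.2923 = -8.231
Star 2 is brighter so has the smaller magnitude: m_1 − m_2 is positive.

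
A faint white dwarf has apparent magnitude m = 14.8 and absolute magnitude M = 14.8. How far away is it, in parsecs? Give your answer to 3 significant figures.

d ≈ 10.0 pc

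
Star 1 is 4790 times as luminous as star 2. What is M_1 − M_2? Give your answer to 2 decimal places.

M_1 − M_2 ≈ -9.20

Pogson: ΔM = −2.5 log₁₀(ratio) = −2.5 log₁₀(4790) = −2.5 × 3.6803 = -9.201
Star 1 is brighter, so it has the smaller magnitude: the difference is negative.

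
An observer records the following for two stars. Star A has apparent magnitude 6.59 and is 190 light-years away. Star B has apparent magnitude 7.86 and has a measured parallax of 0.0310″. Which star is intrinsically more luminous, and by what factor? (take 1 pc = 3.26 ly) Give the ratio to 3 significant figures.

Star A: d = 190 ly / 3.26 = 58.28 pc
Star A: M = m − 5 log₁₀ d + 5 = 6.59 − 5·1.7655 + 5 = 2.762
Star B: d = 1/p = 1/0.0310″ = 32.26 pc
Star B: M = m − 5 log₁₀ d + 5 = 7.86 − 5·1.5086 + 5 = 5.317
ΔM = M_A − M_B = 2.762 − (5.317) = -2.554; smaller M is more luminous → Star A.
L ratio = 10^(0.4 |ΔM|) = 10^1.022 = 10.51

Star A is more luminous, by a factor of 10.5.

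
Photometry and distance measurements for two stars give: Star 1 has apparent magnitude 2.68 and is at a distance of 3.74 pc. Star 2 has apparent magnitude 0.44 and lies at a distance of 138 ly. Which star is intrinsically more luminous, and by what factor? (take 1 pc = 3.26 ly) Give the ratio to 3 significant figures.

Star 1: M = m − 5 log₁₀ d + 5 = 2.68 − 5·0.5729 + 5 = 4.816
Star 2: d = 138 ly / 3.26 = 42.33 pc
Star 2: M = m − 5 log₁₀ d + 5 = 0.44 − 5·1.6267 + 5 = -2.693
ΔM = M_1 − M_2 = 4.816 − (-2.693) = 7.509; smaller M is more luminous → Star 2.
L ratio = 10^(0.4 |ΔM|) = 10^3.004 = 1008

Star 2 is more luminous, by a factor of 1010.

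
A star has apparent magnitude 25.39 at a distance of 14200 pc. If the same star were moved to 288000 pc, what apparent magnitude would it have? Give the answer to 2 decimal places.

Flux ∝ 1/d², so Δm = 5 log₁₀(d₂/d₁) = 5 log₁₀(288000/14200) = 6.536
m₂ = m₁ + Δm = 25.39 + (6.536) = 31.926

m ≈ 31.93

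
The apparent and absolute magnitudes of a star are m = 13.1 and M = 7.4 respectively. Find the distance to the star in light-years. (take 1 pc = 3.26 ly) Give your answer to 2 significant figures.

Distance modulus: m − M = 13.1 − (7.4) = 5.700
m − M = 5 log₁₀ d − 5
log₁₀ d = (m − M)/5 + 1 = 2.1400
d = 10^2.1400 = 138.0 pc
= 450.0 ly

d ≈ 450 ly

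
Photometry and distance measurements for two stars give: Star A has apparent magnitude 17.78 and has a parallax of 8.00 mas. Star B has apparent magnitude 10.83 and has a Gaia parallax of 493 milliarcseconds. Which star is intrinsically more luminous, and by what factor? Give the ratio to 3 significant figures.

Star A is more luminous, by a factor of 6.30.

Star A: p = 8.00 mas = 8.00×10^-3″ → d = 1/p = 125.0 pc
Star A: M = m − 5 log₁₀ d + 5 = 17.78 − 5·2.0969 + 5 = 12.295
Star B: p = 493 mas = 0.493″ → d = 1/p = 2.028 pc
Star B: M = m − 5 log₁₀ d + 5 = 10.83 − 5·0.3072 + 5 = 14.294
ΔM = M_A − M_B = 12.295 − (14.294) = -1.999; smaller M is more luminous → Star A.
L ratio = 10^(0.4 |ΔM|) = 10^0.800 = 6.303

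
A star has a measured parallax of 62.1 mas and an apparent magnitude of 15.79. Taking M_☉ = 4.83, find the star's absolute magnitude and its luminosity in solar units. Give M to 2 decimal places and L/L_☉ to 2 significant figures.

M ≈ 14.76; L/L_☉ ≈ 1.1×10^-4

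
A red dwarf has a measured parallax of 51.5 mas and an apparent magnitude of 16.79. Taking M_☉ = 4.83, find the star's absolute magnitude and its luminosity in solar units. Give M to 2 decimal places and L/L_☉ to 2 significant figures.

M ≈ 15.35; L/L_☉ ≈ 6.2×10^-5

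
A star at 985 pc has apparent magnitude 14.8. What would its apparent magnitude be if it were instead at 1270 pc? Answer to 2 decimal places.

Flux ∝ 1/d², so Δm = 5 log₁₀(d₂/d₁) = 5 log₁₀(1270/985) = 0.552
m₂ = m₁ + Δm = 14.8 + (0.552) = 15.352

m ≈ 15.35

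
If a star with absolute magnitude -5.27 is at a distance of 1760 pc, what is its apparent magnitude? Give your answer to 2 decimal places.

m = M + 5 log₁₀ d − 5 = -5.27 + 5·3.2455 − 5 = 5.958

m ≈ 5.96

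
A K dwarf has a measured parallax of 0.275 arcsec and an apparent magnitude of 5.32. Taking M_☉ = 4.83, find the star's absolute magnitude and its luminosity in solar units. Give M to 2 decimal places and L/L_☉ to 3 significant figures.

d = 1/p = 1/0.275″ = 3.636 pc
M = m − 5 log₁₀ d + 5 = 5.32 − 5·0.5607 + 5 = 7.517
M − M_☉ = 7.517 − 4.83 = 2.687
L/L_☉ = 10^(−0.4 × 2.687) = 0.08420

M ≈ 7.52; L/L_☉ ≈ 0.0842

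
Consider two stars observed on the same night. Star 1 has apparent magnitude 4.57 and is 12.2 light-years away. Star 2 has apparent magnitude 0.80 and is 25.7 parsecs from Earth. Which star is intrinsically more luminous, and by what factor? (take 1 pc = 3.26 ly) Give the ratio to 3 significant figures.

Star 2 is more luminous, by a factor of 1520.

Star 1: d = 12.2 ly / 3.26 = 3.742 pc
Star 1: M = m − 5 log₁₀ d + 5 = 4.57 − 5·0.5731 + 5 = 6.704
Star 2: M = m − 5 log₁₀ d + 5 = 0.80 − 5·1.4099 + 5 = -1.250
ΔM = M_1 − M_2 = 6.704 − (-1.250) = 7.954; smaller M is more luminous → Star 2.
L ratio = 10^(0.4 |ΔM|) = 10^3.182 = 1519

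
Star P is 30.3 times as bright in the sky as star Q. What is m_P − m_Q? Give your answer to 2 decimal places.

Pogson: Δm = −2.5 log₁₀(ratio) = −2.5 log₁₀(30.3) = −2.5 × 1.4814 = -3.704
Star P is brighter, so it has the smaller magnitude: the difference is negative.

m_P − m_Q ≈ -3.70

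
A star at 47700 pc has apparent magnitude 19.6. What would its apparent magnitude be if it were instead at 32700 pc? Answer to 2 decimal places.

Flux ∝ 1/d², so Δm = 5 log₁₀(d₂/d₁) = 5 log₁₀(32700/47700) = -0.820
m₂ = m₁ + Δm = 19.6 + (-0.820) = 18.780

m ≈ 18.78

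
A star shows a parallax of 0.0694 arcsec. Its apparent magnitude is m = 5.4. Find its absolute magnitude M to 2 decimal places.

d = 1/p = 1/0.0694″ = 14.41 pc
5 log₁₀(d/10 pc) = 5 log₁₀(14.41) − 5 = 0.793
M = m − 5 log₁₀(d/10) = 5.4 − 0.793 = 4.607

M ≈ 4.61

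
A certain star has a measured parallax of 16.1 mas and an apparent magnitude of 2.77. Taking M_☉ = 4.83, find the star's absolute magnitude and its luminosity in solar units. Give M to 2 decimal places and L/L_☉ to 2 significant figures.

d = 1/p = 1000/16.1 mas = 62.11 pc
M = m − 5 log₁₀ d + 5 = 2.77 − 5·1.7932 + 5 = -1.196
M − M_☉ = -1.196 − 4.83 = -6.026
L/L_☉ = 10^(−0.4 × -6.026) = 257.2

M ≈ -1.20; L/L_☉ ≈ 260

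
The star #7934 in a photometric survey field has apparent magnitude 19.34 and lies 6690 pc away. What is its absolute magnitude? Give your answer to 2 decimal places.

M ≈ 5.21

5 log₁₀(d/10 pc) = 5 log₁₀(6690) − 5 = 14.127
M = m − 5 log₁₀(d/10) = 19.34 − 14.127 = 5.213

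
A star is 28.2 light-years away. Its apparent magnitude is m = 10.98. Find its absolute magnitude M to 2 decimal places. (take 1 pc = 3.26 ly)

M ≈ 11.29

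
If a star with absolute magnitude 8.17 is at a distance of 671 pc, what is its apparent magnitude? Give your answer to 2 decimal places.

m = M + 5 log₁₀ d − 5 = 8.17 + 5·2.8267 − 5 = 17.304

m ≈ 17.30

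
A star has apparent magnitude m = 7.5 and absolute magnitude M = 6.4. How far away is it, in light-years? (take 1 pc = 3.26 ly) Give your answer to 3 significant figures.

d ≈ 54.1 ly

μ = m − M = 1.100
m − M = 5 log₁₀ d − 5
log₁₀ d = (m − M)/5 + 1 = 1.2200
d = 10^1.2200 = 16.60 pc
= 54.10 ly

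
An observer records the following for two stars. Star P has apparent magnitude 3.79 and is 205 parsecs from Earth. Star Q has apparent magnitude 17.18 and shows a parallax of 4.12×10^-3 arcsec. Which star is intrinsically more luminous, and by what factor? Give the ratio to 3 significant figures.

Star P is more luminous, by a factor of 162000.

Star P: M = m − 5 log₁₀ d + 5 = 3.79 − 5·2.3118 + 5 = -2.769
Star Q: d = 1/p = 1/4.12×10^-3″ = 242.7 pc
Star Q: M = m − 5 log₁₀ d + 5 = 17.18 − 5·2.3851 + 5 = 10.254
ΔM = M_P − M_Q = -2.769 − (10.254) = -13.023; smaller M is more luminous → Star P.
L ratio = 10^(0.4 |ΔM|) = 10^5.209 = 161900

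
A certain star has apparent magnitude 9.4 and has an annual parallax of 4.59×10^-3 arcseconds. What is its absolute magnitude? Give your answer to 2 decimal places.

d = 1/p = 1/4.59×10^-3″ = 217.9 pc
5 log₁₀(d/10 pc) = 5 log₁₀(217.9) − 5 = 6.691
M = m − 5 log₁₀(d/10) = 9.4 − 6.691 = 2.709

M ≈ 2.71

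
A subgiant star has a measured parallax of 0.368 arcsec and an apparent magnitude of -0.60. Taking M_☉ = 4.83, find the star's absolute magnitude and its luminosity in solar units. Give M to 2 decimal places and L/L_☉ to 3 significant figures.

d = 1/p = 1/0.368″ = 2.717 pc
M = m − 5 log₁₀ d + 5 = -0.60 − 5·0.4342 + 5 = 2.229
M − M_☉ = 2.229 − 4.83 = -2.601
L/L_☉ = 10^(−0.4 × -2.601) = 10.97

M ≈ 2.23; L/L_☉ ≈ 11.0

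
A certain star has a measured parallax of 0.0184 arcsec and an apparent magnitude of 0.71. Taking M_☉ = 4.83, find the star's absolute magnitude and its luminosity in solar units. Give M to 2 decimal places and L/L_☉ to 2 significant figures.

M ≈ -2.97; L/L_☉ ≈ 1300

d = 1/p = 1/0.0184″ = 54.35 pc
M = m − 5 log₁₀ d + 5 = 0.71 − 5·1.7352 + 5 = -2.966
M − M_☉ = -2.966 − 4.83 = -7.796
L/L_☉ = 10^(−0.4 × -7.796) = 1313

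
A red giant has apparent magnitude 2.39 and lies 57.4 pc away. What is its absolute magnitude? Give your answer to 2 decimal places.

5 log₁₀(d/10 pc) = 5 log₁₀(57.40) − 5 = 3.795
M = m − 5 log₁₀(d/10) = 2.39 − 3.795 = -1.405

M ≈ -1.40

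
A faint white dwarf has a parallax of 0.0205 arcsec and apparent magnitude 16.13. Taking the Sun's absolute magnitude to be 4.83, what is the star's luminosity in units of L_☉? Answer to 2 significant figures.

d = 1/p = 1/0.0205″ = 48.78 pc
M = m − 5 log₁₀ d + 5 = 16.13 − 5·1.6882 + 5 = 12.689
M − M_☉ = 12.689 − 4.83 = 7.859
L/L_☉ = 10^(−0.4 × 7.859) = 7.186×10^-4

L/L_☉ ≈ 7.2×10^-4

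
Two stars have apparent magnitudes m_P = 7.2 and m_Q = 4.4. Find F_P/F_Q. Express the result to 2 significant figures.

Δm = 7.2 − (4.4) = 2.8
Flux ratio = 10^(−0.4 Δm) = 10^(−0.4 × 2.8) = 10^-1.120 = 0.07586

F_P/F_Q ≈ 0.076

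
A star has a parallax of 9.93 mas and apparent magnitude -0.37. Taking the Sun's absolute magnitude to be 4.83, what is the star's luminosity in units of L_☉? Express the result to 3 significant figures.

d = 1/p = 1000/9.93 mas = 100.7 pc
M = m − 5 log₁₀ d + 5 = -0.37 − 5·2.0031 + 5 = -5.385
M − M_☉ = -5.385 − 4.83 = -10.215
L/L_☉ = 10^(−0.4 × -10.215) = 12190

L/L_☉ ≈ 12200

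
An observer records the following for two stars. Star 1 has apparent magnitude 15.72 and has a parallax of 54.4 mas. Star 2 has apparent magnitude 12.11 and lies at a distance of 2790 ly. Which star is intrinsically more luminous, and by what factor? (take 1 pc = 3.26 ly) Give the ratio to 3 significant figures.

Star 2 is more luminous, by a factor of 60300.

Star 1: p = 54.4 mas = 0.0544″ → d = 1/p = 18.38 pc
Star 1: M = m − 5 log₁₀ d + 5 = 15.72 − 5·1.2644 + 5 = 14.398
Star 2: d = 2790 ly / 3.26 = 855.8 pc
Star 2: M = m − 5 log₁₀ d + 5 = 12.11 − 5·2.9324 + 5 = 2.448
ΔM = M_1 − M_2 = 14.398 − (2.448) = 11.950; smaller M is more luminous → Star 2.
L ratio = 10^(0.4 |ΔM|) = 10^4.780 = 60250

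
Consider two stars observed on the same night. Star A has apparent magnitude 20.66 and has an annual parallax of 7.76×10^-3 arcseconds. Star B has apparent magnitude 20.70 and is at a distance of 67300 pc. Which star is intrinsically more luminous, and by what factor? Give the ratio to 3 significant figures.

Star B is more luminous, by a factor of 263000.

Star A: d = 1/p = 1/7.76×10^-3″ = 128.9 pc
Star A: M = m − 5 log₁₀ d + 5 = 20.66 − 5·2.1101 + 5 = 15.109
Star B: M = m − 5 log₁₀ d + 5 = 20.70 − 5·4.8280 + 5 = 1.560
ΔM = M_A − M_B = 15.109 − (1.560) = 13.549; smaller M is more luminous → Star B.
L ratio = 10^(0.4 |ΔM|) = 10^5.420 = 262900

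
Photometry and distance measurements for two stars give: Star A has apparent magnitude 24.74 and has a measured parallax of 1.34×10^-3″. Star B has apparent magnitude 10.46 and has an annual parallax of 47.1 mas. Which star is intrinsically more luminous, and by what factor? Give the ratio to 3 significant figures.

Star B is more luminous, by a factor of 417.

Star A: d = 1/p = 1/1.34×10^-3″ = 746.3 pc
Star A: M = m − 5 log₁₀ d + 5 = 24.74 − 5·2.8729 + 5 = 15.376
Star B: p = 47.1 mas = 0.0471″ → d = 1/p = 21.23 pc
Star B: M = m − 5 log₁₀ d + 5 = 10.46 − 5·1.3270 + 5 = 8.825
ΔM = M_A − M_B = 15.376 − (8.825) = 6.550; smaller M is more luminous → Star B.
L ratio = 10^(0.4 |ΔM|) = 10^2.620 = 417.0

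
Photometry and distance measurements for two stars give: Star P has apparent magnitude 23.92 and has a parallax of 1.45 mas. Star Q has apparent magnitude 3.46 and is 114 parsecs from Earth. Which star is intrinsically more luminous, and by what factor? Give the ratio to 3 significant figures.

Star Q is more luminous, by a factor of 4.17×10^6.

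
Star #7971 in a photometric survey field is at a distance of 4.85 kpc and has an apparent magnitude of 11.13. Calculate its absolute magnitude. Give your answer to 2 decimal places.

M ≈ -2.30

d = 4.85 kpc = 4850 pc
5 log₁₀(d/10 pc) = 5 log₁₀(4850) − 5 = 13.429
M = m − 5 log₁₀(d/10) = 11.13 − 13.429 = -2.299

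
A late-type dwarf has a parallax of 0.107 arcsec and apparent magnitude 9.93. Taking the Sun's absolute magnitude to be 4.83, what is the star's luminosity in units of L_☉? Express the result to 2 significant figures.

d = 1/p = 1/0.107″ = 9.346 pc
M = m − 5 log₁₀ d + 5 = 9.93 − 5·0.9706 + 5 = 10.077
M − M_☉ = 10.077 − 4.83 = 5.247
L/L_☉ = 10^(−0.4 × 5.247) = 7.966×10^-3

L/L_☉ ≈ 8.0×10^-3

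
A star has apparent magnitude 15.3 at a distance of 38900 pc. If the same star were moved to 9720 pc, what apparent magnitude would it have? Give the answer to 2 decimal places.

m ≈ 12.29

Flux ∝ 1/d², so Δm = 5 log₁₀(d₂/d₁) = 5 log₁₀(9720/38900) = -3.011
m₂ = m₁ + Δm = 15.3 + (-3.011) = 12.289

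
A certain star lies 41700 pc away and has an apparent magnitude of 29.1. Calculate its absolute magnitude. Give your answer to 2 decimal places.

M ≈ 11.00

5 log₁₀(d/10 pc) = 5 log₁₀(41700) − 5 = 18.101
M = m − 5 log₁₀(d/10) = 29.1 − 18.101 = 10.999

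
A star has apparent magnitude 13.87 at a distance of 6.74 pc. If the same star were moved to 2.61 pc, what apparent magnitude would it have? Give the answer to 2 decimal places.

m ≈ 11.81

Flux ∝ 1/d², so Δm = 5 log₁₀(d₂/d₁) = 5 log₁₀(2.61/6.74) = -2.060
m₂ = m₁ + Δm = 13.87 + (-2.060) = 11.810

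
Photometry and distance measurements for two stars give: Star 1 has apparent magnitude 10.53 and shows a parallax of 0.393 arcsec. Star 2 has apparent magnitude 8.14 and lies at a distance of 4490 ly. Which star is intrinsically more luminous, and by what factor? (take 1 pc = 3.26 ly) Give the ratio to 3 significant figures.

Star 2 is more luminous, by a factor of 2.65×10^6.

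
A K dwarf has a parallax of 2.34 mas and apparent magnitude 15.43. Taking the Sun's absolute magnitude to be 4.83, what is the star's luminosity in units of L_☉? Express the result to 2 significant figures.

L/L_☉ ≈ 0.11

d = 1/p = 1000/2.34 mas = 427.4 pc
M = m − 5 log₁₀ d + 5 = 15.43 − 5·2.6308 + 5 = 7.276
M − M_☉ = 7.276 − 4.83 = 2.446
L/L_☉ = 10^(−0.4 × 2.446) = 0.1051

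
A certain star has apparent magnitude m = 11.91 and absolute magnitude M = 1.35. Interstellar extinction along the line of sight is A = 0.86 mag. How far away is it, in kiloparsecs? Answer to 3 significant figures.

m − M = 5 log₁₀(d/10 pc) + A  ⇒  11.91 − (1.35) − 0.86 = 5 log₁₀(d/10)
9.700 = 5 log₁₀(d/10)
log₁₀ d = (m − M − A)/5 + 1 = 2.9400
d = 10^2.9400 = 871.0 pc
= 0.8710 kpc

d ≈ 0.871 kpc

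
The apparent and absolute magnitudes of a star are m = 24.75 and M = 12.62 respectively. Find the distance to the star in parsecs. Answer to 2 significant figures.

d ≈ 2700 pc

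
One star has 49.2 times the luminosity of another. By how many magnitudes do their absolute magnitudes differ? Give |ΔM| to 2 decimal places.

Pogson: ΔM = −2.5 log₁₀(ratio) = −2.5 log₁₀(49.2) = −2.5 × 1.6920 = -4.230

|ΔM| ≈ 4.23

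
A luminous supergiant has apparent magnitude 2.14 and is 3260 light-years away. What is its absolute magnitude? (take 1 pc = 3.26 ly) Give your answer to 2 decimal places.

M ≈ -7.86

d = 3260 ly / 3.26 = 1000 pc
5 log₁₀(d/10 pc) = 5 log₁₀(1000) − 5 = 10.000
M = m − 5 log₁₀(d/10) = 2.14 − 10.000 = -7.860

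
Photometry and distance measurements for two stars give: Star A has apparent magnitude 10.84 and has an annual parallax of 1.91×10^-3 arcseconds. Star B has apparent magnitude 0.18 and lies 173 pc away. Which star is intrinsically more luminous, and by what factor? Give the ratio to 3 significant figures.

Star B is more luminous, by a factor of 2010.

Star A: d = 1/p = 1/1.91×10^-3″ = 523.6 pc
Star A: M = m − 5 log₁₀ d + 5 = 10.84 − 5·2.7190 + 5 = 2.245
Star B: M = m − 5 log₁₀ d + 5 = 0.18 − 5·2.2380 + 5 = -6.010
ΔM = M_A − M_B = 2.245 − (-6.010) = 8.255; smaller M is more luminous → Star B.
L ratio = 10^(0.4 |ΔM|) = 10^3.302 = 2005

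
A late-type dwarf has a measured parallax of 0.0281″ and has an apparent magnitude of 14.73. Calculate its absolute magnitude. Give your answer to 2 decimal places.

d = 1/p = 1/0.0281″ = 35.59 pc
5 log₁₀(d/10 pc) = 5 log₁₀(35.59) − 5 = 2.756
M = m − 5 log₁₀(d/10) = 14.73 − 2.756 = 11.974

M ≈ 11.97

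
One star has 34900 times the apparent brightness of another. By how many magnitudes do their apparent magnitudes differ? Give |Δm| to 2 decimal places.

Pogson: Δm = −2.5 log₁₀(ratio) = −2.5 log₁₀(34900) = −2.5 × 4.5428 = -11.357

|Δm| ≈ 11.36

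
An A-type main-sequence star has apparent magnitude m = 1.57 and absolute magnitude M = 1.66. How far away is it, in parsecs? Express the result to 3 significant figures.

d ≈ 9.59 pc

μ = m − M = -0.090
m − M = 5 log₁₀ d − 5
log₁₀ d = (m − M)/5 + 1 = 0.9820
d = 10^0.9820 = 9.594 pc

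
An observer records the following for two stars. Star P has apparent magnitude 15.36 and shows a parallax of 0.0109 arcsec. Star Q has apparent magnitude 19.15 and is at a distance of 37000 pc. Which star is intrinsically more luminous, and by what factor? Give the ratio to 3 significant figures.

Star Q is more luminous, by a factor of 4960.

Star P: d = 1/p = 1/0.0109″ = 91.74 pc
Star P: M = m − 5 log₁₀ d + 5 = 15.36 − 5·1.9626 + 5 = 10.547
Star Q: M = m − 5 log₁₀ d + 5 = 19.15 − 5·4.5682 + 5 = 1.309
ΔM = M_P − M_Q = 10.547 − (1.309) = 9.238; smaller M is more luminous → Star Q.
L ratio = 10^(0.4 |ΔM|) = 10^3.695 = 4957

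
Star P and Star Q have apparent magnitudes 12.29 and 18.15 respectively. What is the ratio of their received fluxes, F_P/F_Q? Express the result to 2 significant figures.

Δm = 12.29 − (18.15) = -5.86
Flux ratio = 10^(−0.4 Δm) = 10^(−0.4 × -5.86) = 10^2.344 = 220.8

F_P/F_Q ≈ 220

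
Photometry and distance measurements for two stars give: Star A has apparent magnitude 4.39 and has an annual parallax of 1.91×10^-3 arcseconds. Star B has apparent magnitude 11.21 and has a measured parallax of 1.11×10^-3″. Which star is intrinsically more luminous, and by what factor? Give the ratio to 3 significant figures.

Star A: d = 1/p = 1/1.91×10^-3″ = 523.6 pc
Star A: M = m − 5 log₁₀ d + 5 = 4.39 − 5·2.7190 + 5 = -4.205
Star B: d = 1/p = 1/1.11×10^-3″ = 900.9 pc
Star B: M = m − 5 log₁₀ d + 5 = 11.21 − 5·2.9547 + 5 = 1.437
ΔM = M_A − M_B = -4.205 − (1.437) = -5.641; smaller M is more luminous → Star A.
L ratio = 10^(0.4 |ΔM|) = 10^2.257 = 180.5

Star A is more luminous, by a factor of 181.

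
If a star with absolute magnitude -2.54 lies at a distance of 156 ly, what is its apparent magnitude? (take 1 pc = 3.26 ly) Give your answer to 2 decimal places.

m ≈ 0.86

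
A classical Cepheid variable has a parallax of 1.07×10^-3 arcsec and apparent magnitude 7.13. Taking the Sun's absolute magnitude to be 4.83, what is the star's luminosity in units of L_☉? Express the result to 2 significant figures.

d = 1/p = 1/1.07×10^-3″ = 934.6 pc
M = m − 5 log₁₀ d + 5 = 7.13 − 5·2.9706 + 5 = -2.723
M − M_☉ = -2.723 − 4.83 = -7.553
L/L_☉ = 10^(−0.4 × -7.553) = 1050

L/L_☉ ≈ 1100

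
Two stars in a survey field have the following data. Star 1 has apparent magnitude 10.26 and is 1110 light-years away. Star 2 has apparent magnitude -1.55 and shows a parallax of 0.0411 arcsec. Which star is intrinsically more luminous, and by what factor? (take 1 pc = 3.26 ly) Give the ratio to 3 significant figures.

Star 2 is more luminous, by a factor of 270.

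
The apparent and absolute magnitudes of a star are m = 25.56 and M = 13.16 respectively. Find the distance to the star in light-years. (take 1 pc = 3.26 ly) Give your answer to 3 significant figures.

d ≈ 9850 ly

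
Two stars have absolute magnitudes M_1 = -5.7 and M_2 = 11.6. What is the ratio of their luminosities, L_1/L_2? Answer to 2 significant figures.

L_1/L_2 ≈ 8.3×10^6

ΔM = M_1 − M_2 = -17.3
L_1/L_2 = 10^(−0.4 ΔM) = 10^6.920 = 8.318×10^6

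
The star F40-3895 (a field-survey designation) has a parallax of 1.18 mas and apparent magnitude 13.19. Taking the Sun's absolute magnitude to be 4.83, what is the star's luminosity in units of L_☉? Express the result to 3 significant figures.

L/L_☉ ≈ 3.25

d = 1/p = 1000/1.18 mas = 847.5 pc
M = m − 5 log₁₀ d + 5 = 13.19 − 5·2.9281 + 5 = 3.549
M − M_☉ = 3.549 − 4.83 = -1.281
L/L_☉ = 10^(−0.4 × -1.281) = 3.253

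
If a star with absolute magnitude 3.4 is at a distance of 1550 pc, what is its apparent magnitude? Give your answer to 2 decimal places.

m ≈ 14.35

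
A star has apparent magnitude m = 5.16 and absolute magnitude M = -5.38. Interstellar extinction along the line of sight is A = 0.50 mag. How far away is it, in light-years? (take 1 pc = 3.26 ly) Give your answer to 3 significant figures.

m − M = 5 log₁₀(d/10 pc) + A  ⇒  5.16 − (-5.38) − 0.50 = 5 log₁₀(d/10)
10.040 = 5 log₁₀(d/10)
log₁₀ d = (m − M − A)/5 + 1 = 3.0080
d = 10^3.0080 = 1019 pc
= 3321 ly

d ≈ 3320 ly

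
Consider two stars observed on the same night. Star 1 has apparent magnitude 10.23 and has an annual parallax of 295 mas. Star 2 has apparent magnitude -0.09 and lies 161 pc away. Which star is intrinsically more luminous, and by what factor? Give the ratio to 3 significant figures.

Star 2 is more luminous, by a factor of 3.03×10^7.

Star 1: p = 295 mas = 0.295″ → d = 1/p = 3.390 pc
Star 1: M = m − 5 log₁₀ d + 5 = 10.23 − 5·0.5302 + 5 = 12.579
Star 2: M = m − 5 log₁₀ d + 5 = -0.09 − 5·2.2068 + 5 = -6.124
ΔM = M_1 − M_2 = 12.579 − (-6.124) = 18.703; smaller M is more luminous → Star 2.
L ratio = 10^(0.4 |ΔM|) = 10^7.481 = 3.029×10^7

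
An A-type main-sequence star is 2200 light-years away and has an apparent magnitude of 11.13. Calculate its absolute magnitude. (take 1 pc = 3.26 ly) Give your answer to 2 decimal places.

M ≈ 1.98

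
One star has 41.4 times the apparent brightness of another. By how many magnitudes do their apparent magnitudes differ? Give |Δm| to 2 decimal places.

|Δm| ≈ 4.04

Pogson: Δm = −2.5 log₁₀(ratio) = −2.5 log₁₀(41.4) = −2.5 × 1.6170 = -4.043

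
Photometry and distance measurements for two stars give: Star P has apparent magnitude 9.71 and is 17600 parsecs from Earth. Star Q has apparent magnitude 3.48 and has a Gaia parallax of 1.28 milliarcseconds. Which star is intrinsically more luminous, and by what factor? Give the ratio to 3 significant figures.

Star P is more luminous, by a factor of 1.63.

Star P: M = m − 5 log₁₀ d + 5 = 9.71 − 5·4.2455 + 5 = -6.518
Star Q: p = 1.28 mas = 1.28×10^-3″ → d = 1/p = 781.2 pc
Star Q: M = m − 5 log₁₀ d + 5 = 3.48 − 5·2.8928 + 5 = -5.984
ΔM = M_P − M_Q = -6.518 − (-5.984) = -0.534; smaller M is more luminous → Star P.
L ratio = 10^(0.4 |ΔM|) = 10^0.213 = 1.635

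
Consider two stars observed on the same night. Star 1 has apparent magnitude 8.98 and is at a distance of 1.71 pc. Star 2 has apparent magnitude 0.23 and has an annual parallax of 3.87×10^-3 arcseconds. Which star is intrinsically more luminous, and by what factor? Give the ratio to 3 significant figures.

Star 1: M = m − 5 log₁₀ d + 5 = 8.98 − 5·0.2330 + 5 = 12.815
Star 2: d = 1/p = 1/3.87×10^-3″ = 258.4 pc
Star 2: M = m − 5 log₁₀ d + 5 = 0.23 − 5·2.4123 + 5 = -6.831
ΔM = M_1 − M_2 = 12.815 − (-6.831) = 19.646; smaller M is more luminous → Star 2.
L ratio = 10^(0.4 |ΔM|) = 10^7.859 = 7.221×10^7

Star 2 is more luminous, by a factor of 7.22×10^7.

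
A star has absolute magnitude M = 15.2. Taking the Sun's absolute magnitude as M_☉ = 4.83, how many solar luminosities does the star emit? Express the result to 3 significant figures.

M − M_☉ = 15.2 − 4.83 = 10.370
L/L_☉ = 10^(−0.4 (M − M_☉)) = 10^-4.148 = 7.112×10^-5

L/L_☉ ≈ 7.11×10^-5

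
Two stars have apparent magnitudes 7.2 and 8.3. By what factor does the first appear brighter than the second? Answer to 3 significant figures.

2.75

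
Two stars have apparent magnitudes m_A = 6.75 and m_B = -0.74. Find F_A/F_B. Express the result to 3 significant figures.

F_A/F_B ≈ 1.01×10^-3

Magnitude difference = 7.49
Flux ratio = 10^(−0.4 Δm) = 10^(−0.4 × 7.49) = 10^-2.996 = 1.009×10^-3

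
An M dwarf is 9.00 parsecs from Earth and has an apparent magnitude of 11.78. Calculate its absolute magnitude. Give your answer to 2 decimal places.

M ≈ 12.01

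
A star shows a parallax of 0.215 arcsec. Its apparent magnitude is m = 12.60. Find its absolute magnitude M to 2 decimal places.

M ≈ 14.26

d = 1/p = 1/0.215″ = 4.651 pc
5 log₁₀(d/10 pc) = 5 log₁₀(4.651) − 5 = -1.662
M = m − 5 log₁₀(d/10) = 12.60 + 1.662 = 14.262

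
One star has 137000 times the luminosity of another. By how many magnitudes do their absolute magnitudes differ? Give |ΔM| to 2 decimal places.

|ΔM| ≈ 12.84

Pogson: ΔM = −2.5 log₁₀(ratio) = −2.5 log₁₀(137000) = −2.5 × 5.1367 = -12.842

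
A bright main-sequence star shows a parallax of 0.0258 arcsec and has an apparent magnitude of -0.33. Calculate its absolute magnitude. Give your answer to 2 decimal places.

d = 1/p = 1/0.0258″ = 38.76 pc
5 log₁₀(d/10 pc) = 5 log₁₀(38.76) − 5 = 2.942
M = m − 5 log₁₀(d/10) = -0.33 − 2.942 = -3.272

M ≈ -3.27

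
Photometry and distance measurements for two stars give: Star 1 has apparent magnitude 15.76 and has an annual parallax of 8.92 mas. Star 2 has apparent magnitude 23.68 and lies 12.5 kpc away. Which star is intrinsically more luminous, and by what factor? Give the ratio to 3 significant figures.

Star 1: p = 8.92 mas = 8.92×10^-3″ → d = 1/p = 112.1 pc
Star 1: M = m − 5 log₁₀ d + 5 = 15.76 − 5·2.0496 + 5 = 10.512
Star 2: d = 12.5 kpc = 12500 pc
Star 2: M = m − 5 log₁₀ d + 5 = 23.68 − 5·4.0969 + 5 = 8.195
ΔM = M_1 − M_2 = 10.512 − (8.195) = 2.316; smaller M is more luminous → Star 2.
L ratio = 10^(0.4 |ΔM|) = 10^0.927 = 8.444

Star 2 is more luminous, by a factor of 8.44.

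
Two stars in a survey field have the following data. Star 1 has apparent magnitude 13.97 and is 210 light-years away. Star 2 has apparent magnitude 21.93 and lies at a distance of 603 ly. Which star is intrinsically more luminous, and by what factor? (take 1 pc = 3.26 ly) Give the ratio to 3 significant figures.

Star 1: d = 210 ly / 3.26 = 64.42 pc
Star 1: M = m − 5 log₁₀ d + 5 = 13.97 − 5·1.8090 + 5 = 9.925
Star 2: d = 603 ly / 3.26 = 185.0 pc
Star 2: M = m − 5 log₁₀ d + 5 = 21.93 − 5·2.2671 + 5 = 15.595
ΔM = M_1 − M_2 = 9.925 − (15.595) = -5.670; smaller M is more luminous → Star 1.
L ratio = 10^(0.4 |ΔM|) = 10^2.268 = 185.3

Star 1 is more luminous, by a factor of 185.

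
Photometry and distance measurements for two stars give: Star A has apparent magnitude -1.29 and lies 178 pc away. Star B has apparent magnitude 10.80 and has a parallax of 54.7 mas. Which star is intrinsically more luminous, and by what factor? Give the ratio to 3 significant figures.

Star A: M = m − 5 log₁₀ d + 5 = -1.29 − 5·2.2504 + 5 = -7.542
Star B: p = 54.7 mas = 0.0547″ → d = 1/p = 18.28 pc
Star B: M = m − 5 log₁₀ d + 5 = 10.80 − 5·1.2620 + 5 = 9.490
ΔM = M_A − M_B = -7.542 − (9.490) = -17.032; smaller M is more luminous → Star A.
L ratio = 10^(0.4 |ΔM|) = 10^6.813 = 6.499×10^6

Star A is more luminous, by a factor of 6.50×10^6.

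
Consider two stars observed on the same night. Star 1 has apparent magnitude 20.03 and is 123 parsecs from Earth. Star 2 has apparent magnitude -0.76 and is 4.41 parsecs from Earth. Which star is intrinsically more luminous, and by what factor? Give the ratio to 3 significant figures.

Star 1: M = m − 5 log₁₀ d + 5 = 20.03 − 5·2.0899 + 5 = 14.580
Star 2: M = m − 5 log₁₀ d + 5 = -0.76 − 5·0.6444 + 5 = 1.018
ΔM = M_1 − M_2 = 14.580 − (1.018) = 13.563; smaller M is more luminous → Star 2.
L ratio = 10^(0.4 |ΔM|) = 10^5.425 = 266100

Star 2 is more luminous, by a factor of 266000.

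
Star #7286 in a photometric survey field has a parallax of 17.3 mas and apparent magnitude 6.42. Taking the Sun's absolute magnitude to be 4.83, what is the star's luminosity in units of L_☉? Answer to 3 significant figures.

L/L_☉ ≈ 7.73

d = 1/p = 1000/17.3 mas = 57.80 pc
M = m − 5 log₁₀ d + 5 = 6.42 − 5·1.7620 + 5 = 2.610
M − M_☉ = 2.610 − 4.83 = -2.220
L/L_☉ = 10^(−0.4 × -2.220) = 7.725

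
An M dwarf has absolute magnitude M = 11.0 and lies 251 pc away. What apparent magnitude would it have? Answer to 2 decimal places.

m ≈ 18.00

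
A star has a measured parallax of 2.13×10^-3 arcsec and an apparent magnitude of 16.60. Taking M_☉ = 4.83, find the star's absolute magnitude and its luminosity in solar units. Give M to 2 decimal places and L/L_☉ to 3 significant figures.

d = 1/p = 1/2.13×10^-3″ = 469.5 pc
M = m − 5 log₁₀ d + 5 = 16.60 − 5·2.6716 + 5 = 8.242
M − M_☉ = 8.242 − 4.83 = 3.412
L/L_☉ = 10^(−0.4 × 3.412) = 0.04318

M ≈ 8.24; L/L_☉ ≈ 0.0432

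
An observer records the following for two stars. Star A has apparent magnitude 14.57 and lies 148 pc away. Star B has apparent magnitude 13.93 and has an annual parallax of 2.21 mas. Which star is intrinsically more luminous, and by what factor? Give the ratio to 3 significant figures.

Star B is more luminous, by a factor of 16.9.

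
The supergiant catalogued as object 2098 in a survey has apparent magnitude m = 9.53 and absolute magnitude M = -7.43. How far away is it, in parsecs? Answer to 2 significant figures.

Distance modulus: m − M = 9.53 − (-7.43) = 16.960
m − M = 5 log₁₀ d − 5
log₁₀ d = (m − M)/5 + 1 = 4.3920
d = 10^4.3920 = 24660 pc

d ≈ 25000 pc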